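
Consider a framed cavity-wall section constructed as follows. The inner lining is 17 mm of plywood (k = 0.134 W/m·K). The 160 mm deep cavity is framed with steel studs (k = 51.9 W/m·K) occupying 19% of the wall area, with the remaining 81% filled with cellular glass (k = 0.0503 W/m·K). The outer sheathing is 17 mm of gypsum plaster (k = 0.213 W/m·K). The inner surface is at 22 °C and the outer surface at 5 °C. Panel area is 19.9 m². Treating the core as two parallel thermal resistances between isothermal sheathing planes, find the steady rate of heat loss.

Sheathing layers in series; stud and cavity paths in parallel between them.
R_inner = 0.017/(0.134×19.9) = 0.006375 K/W
R_stud  = 0.16/(51.9×0.19×19.9) = 8.154×10^-4 K/W
R_cav   = 0.16/(0.0503×0.81×19.9) = 0.1973 K/W
1/R_core = 1/R_stud + 1/R_cav → R_core = 8.12×10^-4 K/W
R_outer = 0.017/(0.213×19.9) = 0.004011 K/W
R_total = 0.0112 K/W
Q = ΔT/R_total = 17/0.0112

Q ≈ 1520 W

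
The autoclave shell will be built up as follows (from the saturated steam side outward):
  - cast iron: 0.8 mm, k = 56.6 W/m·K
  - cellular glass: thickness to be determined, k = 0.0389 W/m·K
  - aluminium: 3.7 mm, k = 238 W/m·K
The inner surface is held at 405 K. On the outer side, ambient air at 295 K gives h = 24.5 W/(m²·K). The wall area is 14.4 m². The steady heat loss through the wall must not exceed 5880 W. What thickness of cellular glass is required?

L ≈ 8.89 mm

Series thermal resistances:
R_cast iron = L/(kA) = 0.0008/(56.6×14.4) = 9.815×10^-7 K/W
R_aluminium = L/(kA) = 0.0037/(238×14.4) = 1.08×10^-6 K/W
R_outer film = 1/(h_o·A) = 1/(24.5×14.4) = 0.002834 K/W
Sum of the known resistances R_other = 0.002837 K/W
Required total resistance R_tot = ΔT/Q_allow = 110/5880 = 0.01871 K/W
R_cellular glass = R_tot − R_other = 0.01587 K/W
L = R·k·A = 0.01587×0.0389×14.4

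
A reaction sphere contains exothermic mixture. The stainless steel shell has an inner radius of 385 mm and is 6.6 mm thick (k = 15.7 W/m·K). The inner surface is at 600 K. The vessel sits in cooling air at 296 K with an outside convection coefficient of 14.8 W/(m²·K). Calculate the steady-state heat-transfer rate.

Spherical conduction: R = (1/r_in − 1/r_out)/(4πk) per layer; series-sum.
R_stainless steel shell = (1/0.385 − 1/0.3916)/(4π×15.7) = 2.219×10^-4 K/W
R_outer film = 1/(h·4πr_o²) = 1/(14.8×4π×0.3916²) = 0.03506 K/W
R_total = 0.03528 K/W
Q = ΔT/R_total = 304/0.03528

Q ≈ 8620 W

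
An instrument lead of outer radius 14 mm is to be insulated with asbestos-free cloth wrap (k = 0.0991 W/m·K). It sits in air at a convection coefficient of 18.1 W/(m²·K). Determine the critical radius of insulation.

For a cylinder r_cr = k/h = 0.0991/18.1
r_cr = 5.48 mm; since the bare radius (14 mm) is above r_cr, any added insulation will reduce heat loss.

r_cr ≈ 5.48 mm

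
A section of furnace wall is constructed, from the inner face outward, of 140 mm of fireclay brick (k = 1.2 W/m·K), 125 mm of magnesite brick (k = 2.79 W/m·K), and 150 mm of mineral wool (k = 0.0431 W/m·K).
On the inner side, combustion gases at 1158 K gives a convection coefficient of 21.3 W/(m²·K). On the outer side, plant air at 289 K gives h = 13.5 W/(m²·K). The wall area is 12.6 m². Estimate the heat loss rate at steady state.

Treating each layer as a thermal resistance in series:
R_inner film = 1/(h_i·A) = 1/(21.3×12.6) = 0.003726 K/W
R_fireclay brick = L/(kA) = 0.14/(1.2×12.6) = 0.009259 K/W
R_magnesite brick = L/(kA) = 0.125/(2.79×12.6) = 0.003556 K/W
R_mineral wool = L/(kA) = 0.15/(0.0431×12.6) = 0.2762 K/W
R_outer film = 1/(h_o·A) = 1/(13.5×12.6) = 0.005879 K/W
R_total = 0.2986 K/W
Q = ΔT / R_total = 869 / 0.2986

Q ≈ 2910 W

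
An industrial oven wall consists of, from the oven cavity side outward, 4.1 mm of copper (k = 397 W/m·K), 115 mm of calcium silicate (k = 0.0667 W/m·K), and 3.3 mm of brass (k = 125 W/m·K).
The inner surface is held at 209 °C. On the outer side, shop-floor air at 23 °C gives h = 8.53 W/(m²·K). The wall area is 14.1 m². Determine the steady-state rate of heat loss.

Series thermal resistances:
R_copper = L/(kA) = 0.0041/(397×14.1) = 7.324×10^-7 K/W
R_calcium silicate = L/(kA) = 0.115/(0.0667×14.1) = 0.1223 K/W
R_brass = L/(kA) = 0.0033/(125×14.1) = 1.872×10^-6 K/W
R_outer film = 1/(h_o·A) = 1/(8.53×14.1) = 0.008314 K/W
R_total = 0.1306 K/W
Q = ΔT / R_total = 186 / 0.1306

Q ≈ 1420 W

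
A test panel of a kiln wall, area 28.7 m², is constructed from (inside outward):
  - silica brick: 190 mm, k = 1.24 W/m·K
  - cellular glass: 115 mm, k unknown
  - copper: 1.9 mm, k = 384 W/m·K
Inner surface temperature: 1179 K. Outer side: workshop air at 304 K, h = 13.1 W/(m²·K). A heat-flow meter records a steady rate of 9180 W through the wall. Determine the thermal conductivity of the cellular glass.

Thermal resistances in series:
R_silica brick = L/(kA) = 0.19/(1.24×28.7) = 0.005339 K/W
R_copper = L/(kA) = 0.0019/(384×28.7) = 1.724×10^-7 K/W
R_outer film = 1/(h_o·A) = 1/(13.1×28.7) = 0.00266 K/W
Sum of known resistances R_other = 0.007999 K/W
Total R = ΔT/Q = 875/9180 = 0.09532 K/W
R_cellular glass = R_total − R_other = 0.08732 K/W
k = L/(R·A) = 0.115/(0.08732×28.7)

k ≈ 0.0459 W/(m·K)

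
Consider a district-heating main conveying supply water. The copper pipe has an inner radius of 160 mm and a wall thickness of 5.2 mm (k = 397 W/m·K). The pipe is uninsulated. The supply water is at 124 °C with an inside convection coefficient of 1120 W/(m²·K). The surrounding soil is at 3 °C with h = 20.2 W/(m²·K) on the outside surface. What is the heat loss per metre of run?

Cylindrical conduction, so R = ln(r₂/r₁)/(2πkL) per layer, in series:
R_inner film = 1/(h_i·2πr₁L) = 1/(1120×2π×0.16×1) = 8.881×10^-4 K/W
R_copper pipe wall = ln(165.2/160)/(2π×397×1) = 1.282×10^-5 K/W
R_outer film = 1/(h_o·2πr_oL) = 1/(20.2×2π×0.1652×1) = 0.04769 K/W
R_total = 0.04859 K/W
Q = ΔT/R_total = 121/0.04859

q′ ≈ 2490 W/m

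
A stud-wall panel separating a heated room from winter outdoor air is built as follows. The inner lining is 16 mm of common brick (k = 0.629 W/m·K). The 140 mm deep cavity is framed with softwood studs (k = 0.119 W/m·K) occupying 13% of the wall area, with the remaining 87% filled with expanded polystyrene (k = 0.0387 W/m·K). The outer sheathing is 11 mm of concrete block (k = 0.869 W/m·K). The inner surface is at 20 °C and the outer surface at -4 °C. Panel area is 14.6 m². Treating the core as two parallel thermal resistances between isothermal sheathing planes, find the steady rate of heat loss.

Sheathing layers in series; stud and cavity paths in parallel between them.
R_inner = 0.016/(0.629×14.6) = 0.001742 K/W
R_stud  = 0.14/(0.119×0.13×14.6) = 0.6198 K/W
R_cav   = 0.14/(0.0387×0.87×14.6) = 0.2848 K/W
1/R_core = 1/R_stud + 1/R_cav → R_core = 0.1951 K/W
R_outer = 0.011/(0.869×14.6) = 8.67×10^-4 K/W
R_total = 0.1978 K/W
Q = ΔT/R_total = 24/0.1978

Q ≈ 121 W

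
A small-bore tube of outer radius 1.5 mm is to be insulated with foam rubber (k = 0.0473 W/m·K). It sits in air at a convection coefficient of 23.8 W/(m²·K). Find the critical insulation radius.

r_cr ≈ 1.99 mm

For a cylinder r_cr = k/h = 0.0473/23.8
r_cr = 1.99 mm; since the bare radius (1.5 mm) is below r_cr, adding a thin layer of insulation will *increase* heat loss.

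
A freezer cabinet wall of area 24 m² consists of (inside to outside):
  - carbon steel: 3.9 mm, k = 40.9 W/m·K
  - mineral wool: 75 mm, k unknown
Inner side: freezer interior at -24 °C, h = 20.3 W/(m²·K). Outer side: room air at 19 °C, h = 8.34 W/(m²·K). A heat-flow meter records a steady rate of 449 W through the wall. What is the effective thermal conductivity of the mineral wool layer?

Series thermal resistances:
R_inner film = 1/(h_i·A) = 1/(20.3×24) = 0.002053 K/W
R_carbon steel = L/(kA) = 0.0039/(40.9×24) = 3.973×10^-6 K/W
R_outer film = 1/(h_o·A) = 1/(8.34×24) = 0.004996 K/W
Sum of known resistances R_other = 0.007053 K/W
Total R = ΔT/Q = 43/449 = 0.09577 K/W
R_mineral wool = R_total − R_other = 0.08872 K/W
k = L/(R·A) = 0.075/(0.08872×24)

k ≈ 0.0352 W/(m·K)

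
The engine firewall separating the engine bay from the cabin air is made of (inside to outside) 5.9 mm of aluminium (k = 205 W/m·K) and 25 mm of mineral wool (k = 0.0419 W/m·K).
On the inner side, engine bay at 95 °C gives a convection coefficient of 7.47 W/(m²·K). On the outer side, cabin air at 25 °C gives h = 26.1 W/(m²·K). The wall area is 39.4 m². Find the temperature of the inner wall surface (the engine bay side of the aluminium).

T ≈ 82.8 °C

Series thermal resistances:
R_inner film = 1/(h_i·A) = 1/(7.47×39.4) = 0.003398 K/W
R_aluminium = L/(kA) = 0.0059/(205×39.4) = 7.305×10^-7 K/W
R_mineral wool = L/(kA) = 0.025/(0.0419×39.4) = 0.01514 K/W
R_outer film = 1/(h_o·A) = 1/(26.1×39.4) = 9.724×10^-4 K/W
R_total = 0.01951 K/W;  Q = ΔT/R_total = 70/0.01951 = 3587 W
T_interface = T_inner − Q·ΣR(inner→interface) = 95 − 3590×0.003398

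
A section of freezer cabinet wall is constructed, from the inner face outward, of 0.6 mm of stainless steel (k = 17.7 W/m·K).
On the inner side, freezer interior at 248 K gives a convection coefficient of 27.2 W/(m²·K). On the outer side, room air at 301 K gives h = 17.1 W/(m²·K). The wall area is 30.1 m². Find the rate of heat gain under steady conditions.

Thermal resistances in series:
R_inner film = 1/(h_i·A) = 1/(27.2×30.1) = 0.001221 K/W
R_stainless steel = L/(kA) = 0.0006/(17.7×30.1) = 1.126×10^-6 K/W
R_outer film = 1/(h_o·A) = 1/(17.1×30.1) = 0.001943 K/W
R_total = 0.003165 K/W
Q = ΔT / R_total = 53 / 0.003165

Q ≈ 16700 W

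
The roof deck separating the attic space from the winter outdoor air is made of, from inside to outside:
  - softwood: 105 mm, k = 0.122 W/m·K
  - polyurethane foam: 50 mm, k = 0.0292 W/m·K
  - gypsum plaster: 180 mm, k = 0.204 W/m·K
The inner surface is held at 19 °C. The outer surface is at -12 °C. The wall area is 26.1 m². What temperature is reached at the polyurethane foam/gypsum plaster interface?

T ≈ -4.08 °C

Model the wall as resistances in series:
R_softwood = L/(kA) = 0.105/(0.122×26.1) = 0.03298 K/W
R_polyurethane foam = L/(kA) = 0.05/(0.0292×26.1) = 0.06561 K/W
R_gypsum plaster = L/(kA) = 0.18/(0.204×26.1) = 0.03381 K/W
R_total = 0.1324 K/W;  Q = ΔT/R_total = 31/0.1324 = 234.2 W
T_interface = T_inner − Q·ΣR(inner→interface) = 19 − 234×0.09858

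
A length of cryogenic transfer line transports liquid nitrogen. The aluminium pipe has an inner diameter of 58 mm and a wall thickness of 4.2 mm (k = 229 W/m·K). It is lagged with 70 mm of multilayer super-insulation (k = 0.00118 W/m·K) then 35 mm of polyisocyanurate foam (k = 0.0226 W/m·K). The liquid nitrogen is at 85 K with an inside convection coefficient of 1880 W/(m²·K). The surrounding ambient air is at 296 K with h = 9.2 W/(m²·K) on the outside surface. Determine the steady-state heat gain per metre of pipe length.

q′ ≈ 1.36 W/m

Radial resistances (cylindrical: R_cond = ln(r_o/r_i)/(2πkL), R_conv = 1/(h·2πrL)):
R_inner film = 1/(h_i·2πr₁L) = 1/(1880×2π×0.029×1) = 0.002919 K/W
R_aluminium pipe wall = ln(33.2/29)/(2π×229×1) = 9.4×10^-5 K/W
R_multilayer super-insulation = ln(103.2/33.2)/(2π×0.00118×1) = 153 K/W
R_polyisocyanurate foam = ln(138.2/103.2)/(2π×0.0226×1) = 2.057 K/W
R_outer film = 1/(h_o·2πr_oL) = 1/(9.2×2π×0.1382×1) = 0.1252 K/W
R_total = 155.2 K/W
Q = ΔT/R_total = 211/155.2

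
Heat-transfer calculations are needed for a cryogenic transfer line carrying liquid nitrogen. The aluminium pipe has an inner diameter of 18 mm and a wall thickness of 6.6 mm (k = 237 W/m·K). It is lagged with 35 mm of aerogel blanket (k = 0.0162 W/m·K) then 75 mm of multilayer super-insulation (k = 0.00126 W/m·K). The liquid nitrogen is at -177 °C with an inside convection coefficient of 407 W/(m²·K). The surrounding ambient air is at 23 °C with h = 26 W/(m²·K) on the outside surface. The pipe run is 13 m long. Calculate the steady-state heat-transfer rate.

Treating each annulus and film as a series resistance:
R_inner film = 1/(h_i·2πr₁L) = 1/(407×2π×0.009×13) = 0.003342 K/W
R_aluminium pipe wall = ln(15.6/9)/(2π×237×13) = 2.841×10^-5 K/W
R_aerogel blanket = ln(50.6/15.6)/(2π×0.0162×13) = 0.8892 K/W
R_multilayer super-insulation = ln(125.6/50.6)/(2π×0.00126×13) = 8.834 K/W
R_outer film = 1/(h_o·2πr_oL) = 1/(26×2π×0.1256×13) = 0.003749 K/W
R_total = 9.73 K/W
Q = ΔT/R_total = 200/9.73

Q ≈ 20.6 W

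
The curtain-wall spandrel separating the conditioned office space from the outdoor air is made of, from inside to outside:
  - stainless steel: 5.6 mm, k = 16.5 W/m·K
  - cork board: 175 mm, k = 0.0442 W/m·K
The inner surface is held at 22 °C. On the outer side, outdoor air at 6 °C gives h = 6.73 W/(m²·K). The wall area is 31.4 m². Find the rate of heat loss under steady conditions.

Q ≈ 122 W

Model the wall as resistances in series:
R_stainless steel = L/(kA) = 0.0056/(16.5×31.4) = 1.081×10^-5 K/W
R_cork board = L/(kA) = 0.175/(0.0442×31.4) = 0.1261 K/W
R_outer film = 1/(h_o·A) = 1/(6.73×31.4) = 0.004732 K/W
R_total = 0.1308 K/W
Q = ΔT / R_total = 16 / 0.1308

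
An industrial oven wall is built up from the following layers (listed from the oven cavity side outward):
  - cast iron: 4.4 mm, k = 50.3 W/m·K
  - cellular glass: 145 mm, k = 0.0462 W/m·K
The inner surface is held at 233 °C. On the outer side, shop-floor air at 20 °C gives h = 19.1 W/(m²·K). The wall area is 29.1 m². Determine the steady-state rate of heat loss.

Q ≈ 1940 W

Series thermal resistances:
R_cast iron = L/(kA) = 0.0044/(50.3×29.1) = 3.006×10^-6 K/W
R_cellular glass = L/(kA) = 0.145/(0.0462×29.1) = 0.1079 K/W
R_outer film = 1/(h_o·A) = 1/(19.1×29.1) = 0.001799 K/W
R_total = 0.1097 K/W
Q = ΔT / R_total = 213 / 0.1097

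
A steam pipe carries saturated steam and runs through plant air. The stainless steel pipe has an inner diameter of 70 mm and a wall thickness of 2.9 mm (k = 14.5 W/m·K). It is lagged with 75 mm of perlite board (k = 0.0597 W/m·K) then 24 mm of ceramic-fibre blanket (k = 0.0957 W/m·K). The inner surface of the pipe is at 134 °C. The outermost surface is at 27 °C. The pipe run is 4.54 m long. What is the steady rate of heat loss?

Q ≈ 150 W

Cylindrical conduction, so R = ln(r₂/r₁)/(2πkL) per layer, in series:
R_stainless steel pipe wall = ln(37.9/35)/(2π×14.5×4.54) = 1.925×10^-4 K/W
R_perlite board = ln(112.9/37.9)/(2π×0.0597×4.54) = 0.641 K/W
R_ceramic-fibre blanket = ln(136.9/112.9)/(2π×0.0957×4.54) = 0.07061 K/W
R_total = 0.7118 K/W
Q = ΔT/R_total = 107/0.7118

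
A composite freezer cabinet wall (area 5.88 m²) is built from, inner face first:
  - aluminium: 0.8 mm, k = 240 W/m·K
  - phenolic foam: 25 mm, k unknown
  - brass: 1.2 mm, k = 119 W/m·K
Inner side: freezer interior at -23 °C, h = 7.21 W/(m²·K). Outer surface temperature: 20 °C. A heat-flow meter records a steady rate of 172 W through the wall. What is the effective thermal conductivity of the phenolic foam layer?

Using the resistance-network approach (series):
R_inner film = 1/(h_i·A) = 1/(7.21×5.88) = 0.02359 K/W
R_aluminium = L/(kA) = 0.0008/(240×5.88) = 5.669×10^-7 K/W
R_brass = L/(kA) = 0.0012/(119×5.88) = 1.715×10^-6 K/W
Sum of known resistances R_other = 0.02359 K/W
Total R = ΔT/Q = 43/172 = 0.25 K/W
R_phenolic foam = R_total − R_other = 0.2264 K/W
k = L/(R·A) = 0.025/(0.2264×5.88)

k ≈ 0.0188 W/(m·K)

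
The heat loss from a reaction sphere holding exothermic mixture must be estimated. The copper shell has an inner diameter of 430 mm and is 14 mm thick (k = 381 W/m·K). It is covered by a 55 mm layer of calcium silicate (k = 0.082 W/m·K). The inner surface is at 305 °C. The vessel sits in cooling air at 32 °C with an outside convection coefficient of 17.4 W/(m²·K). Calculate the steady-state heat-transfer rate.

Radial (spherical) resistances in series:
R_copper shell = (1/0.215 − 1/0.229)/(4π×381) = 5.939×10^-5 K/W
R_calcium silicate = (1/0.229 − 1/0.284)/(4π×0.082) = 0.8207 K/W
R_outer film = 1/(h·4πr_o²) = 1/(17.4×4π×0.284²) = 0.0567 K/W
R_total = 0.8775 K/W
Q = ΔT/R_total = 273/0.8775

Q ≈ 311 W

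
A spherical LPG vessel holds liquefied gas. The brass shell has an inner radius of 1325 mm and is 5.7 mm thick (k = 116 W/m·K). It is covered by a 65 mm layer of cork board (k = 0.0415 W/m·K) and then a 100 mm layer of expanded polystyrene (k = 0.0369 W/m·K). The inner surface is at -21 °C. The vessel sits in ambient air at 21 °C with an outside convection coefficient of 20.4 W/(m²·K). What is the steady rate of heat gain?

Radial (spherical) resistances in series:
R_brass shell = (1/1.325 − 1/1.3307)/(4π×116) = 2.218×10^-6 K/W
R_cork board = (1/1.3307 − 1/1.3957)/(4π×0.0415) = 0.06711 K/W
R_expanded polystyrene = (1/1.3957 − 1/1.4957)/(4π×0.0369) = 0.1033 K/W
R_outer film = 1/(h·4πr_o²) = 1/(20.4×4π×1.4957²) = 0.001744 K/W
R_total = 0.1722 K/W
Q = ΔT/R_total = 42/0.1722

Q ≈ 244 W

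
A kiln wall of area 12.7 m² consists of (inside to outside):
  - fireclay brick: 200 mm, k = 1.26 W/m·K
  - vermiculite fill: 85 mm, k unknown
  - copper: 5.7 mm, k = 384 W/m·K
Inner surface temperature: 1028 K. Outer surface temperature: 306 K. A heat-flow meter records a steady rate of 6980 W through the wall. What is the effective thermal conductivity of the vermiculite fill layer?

Model the wall as resistances in series:
R_fireclay brick = L/(kA) = 0.2/(1.26×12.7) = 0.0125 K/W
R_copper = L/(kA) = 0.0057/(384×12.7) = 1.169×10^-6 K/W
Sum of known resistances R_other = 0.0125 K/W
Total R = ΔT/Q = 722/6980 = 0.1034 K/W
R_vermiculite fill = R_total − R_other = 0.09094 K/W
k = L/(R·A) = 0.085/(0.09094×12.7)

k ≈ 0.0736 W/(m·K)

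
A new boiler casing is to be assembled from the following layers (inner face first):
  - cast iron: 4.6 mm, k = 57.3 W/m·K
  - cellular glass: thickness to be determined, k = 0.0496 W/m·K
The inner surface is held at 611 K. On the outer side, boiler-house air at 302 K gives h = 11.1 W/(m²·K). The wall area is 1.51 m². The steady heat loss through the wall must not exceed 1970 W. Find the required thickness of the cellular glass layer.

Treating each layer as a thermal resistance in series:
R_cast iron = L/(kA) = 0.0046/(57.3×1.51) = 5.317×10^-5 K/W
R_outer film = 1/(h_o·A) = 1/(11.1×1.51) = 0.05966 K/W
Sum of the known resistances R_other = 0.05972 K/W
Required total resistance R_tot = ΔT/Q_allow = 309/1970 = 0.1569 K/W
R_cellular glass = R_tot − R_other = 0.09714 K/W
L = R·k·A = 0.09714×0.0496×1.51

L ≈ 7.28 mm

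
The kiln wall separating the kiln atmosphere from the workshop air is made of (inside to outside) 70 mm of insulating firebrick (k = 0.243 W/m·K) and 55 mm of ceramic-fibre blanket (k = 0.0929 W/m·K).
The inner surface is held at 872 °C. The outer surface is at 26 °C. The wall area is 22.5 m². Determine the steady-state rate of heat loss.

Q ≈ 21600 W

Thermal resistances in series:
R_insulating firebrick = L/(kA) = 0.07/(0.243×22.5) = 0.0128 K/W
R_ceramic-fibre blanket = L/(kA) = 0.055/(0.0929×22.5) = 0.02631 K/W
R_total = 0.03912 K/W
Q = ΔT / R_total = 846 / 0.03912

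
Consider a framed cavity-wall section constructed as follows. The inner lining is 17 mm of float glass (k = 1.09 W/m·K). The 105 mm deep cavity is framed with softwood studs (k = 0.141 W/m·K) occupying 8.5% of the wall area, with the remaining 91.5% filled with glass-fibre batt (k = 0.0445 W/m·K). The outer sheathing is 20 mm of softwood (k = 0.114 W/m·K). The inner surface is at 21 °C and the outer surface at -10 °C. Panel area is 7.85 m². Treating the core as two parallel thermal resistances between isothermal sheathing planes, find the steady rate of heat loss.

Q ≈ 111 W

Sheathing layers in series; stud and cavity paths in parallel between them.
R_inner = 0.017/(1.09×7.85) = 0.001987 K/W
R_stud  = 0.105/(0.141×0.085×7.85) = 1.116 K/W
R_cav   = 0.105/(0.0445×0.915×7.85) = 0.3285 K/W
1/R_core = 1/R_stud + 1/R_cav → R_core = 0.2538 K/W
R_outer = 0.02/(0.114×7.85) = 0.02235 K/W
R_total = 0.2781 K/W
Q = ΔT/R_total = 31/0.2781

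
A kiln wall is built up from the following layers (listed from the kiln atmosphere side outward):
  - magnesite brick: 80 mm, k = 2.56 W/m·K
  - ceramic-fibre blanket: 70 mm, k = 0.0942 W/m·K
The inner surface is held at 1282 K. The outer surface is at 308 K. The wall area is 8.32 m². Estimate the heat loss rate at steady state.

Q ≈ 10500 W

Model the wall as resistances in series:
R_magnesite brick = L/(kA) = 0.08/(2.56×8.32) = 0.003756 K/W
R_ceramic-fibre blanket = L/(kA) = 0.07/(0.0942×8.32) = 0.08931 K/W
R_total = 0.09307 K/W
Q = ΔT / R_total = 974 / 0.09307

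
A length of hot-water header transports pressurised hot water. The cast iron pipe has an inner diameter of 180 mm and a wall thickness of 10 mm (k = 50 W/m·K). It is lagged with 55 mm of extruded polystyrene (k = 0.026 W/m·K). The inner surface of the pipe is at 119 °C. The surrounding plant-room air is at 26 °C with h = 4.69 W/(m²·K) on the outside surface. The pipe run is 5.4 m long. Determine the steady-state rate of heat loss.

Per-layer cylindrical resistances, series-summed:
R_cast iron pipe wall = ln(100/90)/(2π×50×5.4) = 6.211×10^-5 K/W
R_extruded polystyrene = ln(155/100)/(2π×0.026×5.4) = 0.4968 K/W
R_outer film = 1/(h_o·2πr_oL) = 1/(4.69×2π×0.155×5.4) = 0.04054 K/W
R_total = 0.5374 K/W
Q = ΔT/R_total = 93/0.5374

Q ≈ 173 W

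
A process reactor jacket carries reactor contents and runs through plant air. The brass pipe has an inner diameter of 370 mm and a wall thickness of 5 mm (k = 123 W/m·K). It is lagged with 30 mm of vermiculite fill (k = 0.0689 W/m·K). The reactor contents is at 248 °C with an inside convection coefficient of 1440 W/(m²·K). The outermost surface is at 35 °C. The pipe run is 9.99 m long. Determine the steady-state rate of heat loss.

Cylindrical conduction, so R = ln(r₂/r₁)/(2πkL) per layer, in series:
R_inner film = 1/(h_i·2πr₁L) = 1/(1440×2π×0.185×9.99) = 5.98×10^-5 K/W
R_brass pipe wall = ln(190/185)/(2π×123×9.99) = 3.454×10^-6 K/W
R_vermiculite fill = ln(220/190)/(2π×0.0689×9.99) = 0.0339 K/W
R_total = 0.03396 K/W
Q = ΔT/R_total = 213/0.03396

Q ≈ 6270 W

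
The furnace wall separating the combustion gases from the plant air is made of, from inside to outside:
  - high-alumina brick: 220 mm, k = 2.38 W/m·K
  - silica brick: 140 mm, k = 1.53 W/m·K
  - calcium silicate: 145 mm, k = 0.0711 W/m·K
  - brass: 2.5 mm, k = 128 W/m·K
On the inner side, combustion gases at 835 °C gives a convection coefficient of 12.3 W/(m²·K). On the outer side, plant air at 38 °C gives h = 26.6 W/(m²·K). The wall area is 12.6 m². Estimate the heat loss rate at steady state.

Q ≈ 4290 W

Series thermal resistances:
R_inner film = 1/(h_i·A) = 1/(12.3×12.6) = 0.006452 K/W
R_high-alumina brick = L/(kA) = 0.22/(2.38×12.6) = 0.007336 K/W
R_silica brick = L/(kA) = 0.14/(1.53×12.6) = 0.007262 K/W
R_calcium silicate = L/(kA) = 0.145/(0.0711×12.6) = 0.1619 K/W
R_brass = L/(kA) = 0.0025/(128×12.6) = 1.55×10^-6 K/W
R_outer film = 1/(h_o·A) = 1/(26.6×12.6) = 0.002984 K/W
R_total = 0.1859 K/W
Q = ΔT / R_total = 797 / 0.1859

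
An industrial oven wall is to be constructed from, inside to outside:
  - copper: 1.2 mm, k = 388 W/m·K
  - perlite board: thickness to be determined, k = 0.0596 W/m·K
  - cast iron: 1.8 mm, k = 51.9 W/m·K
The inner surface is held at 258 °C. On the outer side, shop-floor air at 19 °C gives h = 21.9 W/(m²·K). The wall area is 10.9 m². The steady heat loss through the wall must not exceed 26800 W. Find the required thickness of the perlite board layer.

L ≈ 3.07 mm

Thermal resistances in series:
R_copper = L/(kA) = 0.0012/(388×10.9) = 2.837×10^-7 K/W
R_cast iron = L/(kA) = 0.0018/(51.9×10.9) = 3.182×10^-6 K/W
R_outer film = 1/(h_o·A) = 1/(21.9×10.9) = 0.004189 K/W
Sum of the known resistances R_other = 0.004193 K/W
Required total resistance R_tot = ΔT/Q_allow = 239/26800 = 0.008918 K/W
R_perlite board = R_tot − R_other = 0.004725 K/W
L = R·k·A = 0.004725×0.0596×10.9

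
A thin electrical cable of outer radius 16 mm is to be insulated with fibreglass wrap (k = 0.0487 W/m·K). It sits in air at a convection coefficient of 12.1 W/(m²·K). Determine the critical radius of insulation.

For a cylinder r_cr = k/h = 0.0487/12.1
r_cr = 4.02 mm; since the bare radius (16 mm) is above r_cr, any added insulation will reduce heat loss.

r_cr ≈ 4.02 mm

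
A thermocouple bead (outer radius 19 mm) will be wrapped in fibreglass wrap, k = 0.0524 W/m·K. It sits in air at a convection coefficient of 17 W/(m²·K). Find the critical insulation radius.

For a sphere r_cr = 2k/h = 2×0.0524/17
r_cr = 6.16 mm; since the bare radius (19 mm) is above r_cr, any added insulation will reduce heat loss.

r_cr ≈ 6.16 mm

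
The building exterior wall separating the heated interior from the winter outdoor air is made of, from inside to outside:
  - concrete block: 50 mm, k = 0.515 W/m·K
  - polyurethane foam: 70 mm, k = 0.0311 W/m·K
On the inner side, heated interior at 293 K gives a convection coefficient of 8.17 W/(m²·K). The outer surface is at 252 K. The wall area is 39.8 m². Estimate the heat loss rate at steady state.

Q ≈ 661 W

Treating each layer as a thermal resistance in series:
R_inner film = 1/(h_i·A) = 1/(8.17×39.8) = 0.003075 K/W
R_concrete block = L/(kA) = 0.05/(0.515×39.8) = 0.002439 K/W
R_polyurethane foam = L/(kA) = 0.07/(0.0311×39.8) = 0.05655 K/W
R_total = 0.06207 K/W
Q = ΔT / R_total = 41 / 0.06207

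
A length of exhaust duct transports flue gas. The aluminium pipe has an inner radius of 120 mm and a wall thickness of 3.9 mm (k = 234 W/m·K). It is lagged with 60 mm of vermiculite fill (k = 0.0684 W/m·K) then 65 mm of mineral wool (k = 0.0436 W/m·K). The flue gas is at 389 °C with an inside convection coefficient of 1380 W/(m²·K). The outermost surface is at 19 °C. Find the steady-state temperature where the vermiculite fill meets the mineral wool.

Per-layer cylindrical resistances, series-summed:
R_inner film = 1/(h_i·2πr₁L) = 1/(1380×2π×0.12×1) = 9.611×10^-4 K/W
R_aluminium pipe wall = ln(123.9/120)/(2π×234×1) = 2.175×10^-5 K/W
R_vermiculite fill = ln(183.9/123.9)/(2π×0.0684×1) = 0.9189 K/W
R_mineral wool = ln(248.9/183.9)/(2π×0.0436×1) = 1.105 K/W
R_total = 2.025 K/W
Q = ΔT/R_total = 370/2.025
Q = 183 W/m
T_interface = T_inner − Q·ΣR(inner→interface) = 389 − 183×0.9199

T ≈ 221 °C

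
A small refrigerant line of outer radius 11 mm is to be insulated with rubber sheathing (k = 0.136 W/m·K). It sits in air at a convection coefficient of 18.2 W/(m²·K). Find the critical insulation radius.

For a cylinder r_cr = k/h = 0.136/18.2
r_cr = 7.47 mm; since the bare radius (11 mm) is above r_cr, any added insulation will reduce heat loss.

r_cr ≈ 7.47 mm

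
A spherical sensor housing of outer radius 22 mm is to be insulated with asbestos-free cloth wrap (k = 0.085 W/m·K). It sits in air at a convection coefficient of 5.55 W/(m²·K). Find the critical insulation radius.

For a sphere r_cr = 2k/h = 2×0.085/5.55
r_cr = 30.6 mm; since the bare radius (22 mm) is below r_cr, adding a thin layer of insulation will *increase* heat loss.

r_cr ≈ 30.6 mm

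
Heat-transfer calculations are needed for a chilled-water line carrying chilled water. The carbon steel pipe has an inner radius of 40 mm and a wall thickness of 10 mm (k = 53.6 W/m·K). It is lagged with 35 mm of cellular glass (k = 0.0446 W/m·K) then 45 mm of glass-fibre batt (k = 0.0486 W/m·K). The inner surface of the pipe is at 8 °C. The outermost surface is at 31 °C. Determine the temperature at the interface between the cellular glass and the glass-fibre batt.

T ≈ 21.3 °C

Treating each annulus and film as a series resistance:
R_carbon steel pipe wall = ln(50/40)/(2π×53.6×1) = 6.626×10^-4 K/W
R_cellular glass = ln(85/50)/(2π×0.0446×1) = 1.894 K/W
R_glass-fibre batt = ln(130/85)/(2π×0.0486×1) = 1.391 K/W
R_total = 3.286 K/W
Q = ΔT/R_total = 23/3.286
Q = 7 W/m
T_interface = T_inner + Q·ΣR(inner→interface) = 8 + 7×1.894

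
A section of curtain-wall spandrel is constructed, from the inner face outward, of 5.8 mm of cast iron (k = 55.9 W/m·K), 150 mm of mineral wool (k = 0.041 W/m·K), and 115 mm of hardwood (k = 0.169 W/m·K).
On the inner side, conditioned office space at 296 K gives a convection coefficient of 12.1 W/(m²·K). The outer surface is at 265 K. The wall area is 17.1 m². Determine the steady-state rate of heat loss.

Thermal resistances in series:
R_inner film = 1/(h_i·A) = 1/(12.1×17.1) = 0.004833 K/W
R_cast iron = L/(kA) = 0.0058/(55.9×17.1) = 6.068×10^-6 K/W
R_mineral wool = L/(kA) = 0.15/(0.041×17.1) = 0.2139 K/W
R_hardwood = L/(kA) = 0.115/(0.169×17.1) = 0.03979 K/W
R_total = 0.2586 K/W
Q = ΔT / R_total = 31 / 0.2586

Q ≈ 120 W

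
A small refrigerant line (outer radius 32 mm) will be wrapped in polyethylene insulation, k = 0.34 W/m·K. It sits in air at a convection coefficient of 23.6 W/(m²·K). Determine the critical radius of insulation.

r_cr ≈ 14.4 mm

For a cylinder r_cr = k/h = 0.34/23.6
r_cr = 14.4 mm; since the bare radius (32 mm) is above r_cr, any added insulation will reduce heat loss.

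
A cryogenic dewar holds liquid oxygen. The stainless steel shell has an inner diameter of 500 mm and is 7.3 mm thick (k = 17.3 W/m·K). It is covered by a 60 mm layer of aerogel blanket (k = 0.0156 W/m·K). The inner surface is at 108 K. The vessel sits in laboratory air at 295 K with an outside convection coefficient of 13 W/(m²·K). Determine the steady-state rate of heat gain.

Q ≈ 49.1 W

Each spherical layer contributes R = (1/r_i − 1/r_o)/(4πk):
R_stainless steel shell = (1/0.25 − 1/0.2573)/(4π×17.3) = 5.22×10^-4 K/W
R_aerogel blanket = (1/0.2573 − 1/0.3173)/(4π×0.0156) = 3.749 K/W
R_outer film = 1/(h·4πr_o²) = 1/(13×4π×0.3173²) = 0.0608 K/W
R_total = 3.81 K/W
Q = ΔT/R_total = 187/3.81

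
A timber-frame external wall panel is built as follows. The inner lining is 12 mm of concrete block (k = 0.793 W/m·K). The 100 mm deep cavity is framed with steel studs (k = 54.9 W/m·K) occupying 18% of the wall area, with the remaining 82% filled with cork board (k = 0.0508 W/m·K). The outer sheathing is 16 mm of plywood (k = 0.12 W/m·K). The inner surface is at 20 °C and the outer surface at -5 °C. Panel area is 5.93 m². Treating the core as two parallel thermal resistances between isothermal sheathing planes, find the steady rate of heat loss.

Sheathing layers in series; stud and cavity paths in parallel between them.
R_inner = 0.012/(0.793×5.93) = 0.002552 K/W
R_stud  = 0.1/(54.9×0.18×5.93) = 0.001706 K/W
R_cav   = 0.1/(0.0508×0.82×5.93) = 0.4048 K/W
1/R_core = 1/R_stud + 1/R_cav → R_core = 0.001699 K/W
R_outer = 0.016/(0.12×5.93) = 0.02248 K/W
R_total = 0.02674 K/W
Q = ΔT/R_total = 25/0.02674

Q ≈ 935 W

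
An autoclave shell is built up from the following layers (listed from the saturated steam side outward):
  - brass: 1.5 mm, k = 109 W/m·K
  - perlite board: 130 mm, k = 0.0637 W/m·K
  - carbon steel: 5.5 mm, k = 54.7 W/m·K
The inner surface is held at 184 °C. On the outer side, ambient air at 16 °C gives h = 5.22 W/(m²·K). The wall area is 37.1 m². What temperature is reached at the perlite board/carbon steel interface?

Model the wall as resistances in series:
R_brass = L/(kA) = 0.0015/(109×37.1) = 3.709×10^-7 K/W
R_perlite board = L/(kA) = 0.13/(0.0637×37.1) = 0.05501 K/W
R_carbon steel = L/(kA) = 0.0055/(54.7×37.1) = 2.71×10^-6 K/W
R_outer film = 1/(h_o·A) = 1/(5.22×37.1) = 0.005164 K/W
R_total = 0.06018 K/W;  Q = ΔT/R_total = 168/0.06018 = 2792 W
T_interface = T_inner − Q·ΣR(inner→interface) = 184 − 2790×0.05501

T ≈ 30.4 °C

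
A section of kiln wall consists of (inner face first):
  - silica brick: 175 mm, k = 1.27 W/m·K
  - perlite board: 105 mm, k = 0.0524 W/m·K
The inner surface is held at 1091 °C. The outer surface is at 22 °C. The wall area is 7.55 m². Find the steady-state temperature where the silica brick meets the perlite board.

Series thermal resistances:
R_silica brick = L/(kA) = 0.175/(1.27×7.55) = 0.01825 K/W
R_perlite board = L/(kA) = 0.105/(0.0524×7.55) = 0.2654 K/W
R_total = 0.2837 K/W;  Q = ΔT/R_total = 1069/0.2837 = 3769 W
T_interface = T_inner − Q·ΣR(inner→interface) = 1091 − 3770×0.01825

T ≈ 1020 °C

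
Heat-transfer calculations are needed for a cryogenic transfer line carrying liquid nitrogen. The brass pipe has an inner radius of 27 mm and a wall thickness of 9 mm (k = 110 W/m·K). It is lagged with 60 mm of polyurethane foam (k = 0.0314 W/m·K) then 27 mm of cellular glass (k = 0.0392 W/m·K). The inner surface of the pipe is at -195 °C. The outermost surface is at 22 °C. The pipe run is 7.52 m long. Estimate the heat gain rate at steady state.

Cylindrical conduction, so R = ln(r₂/r₁)/(2πkL) per layer, in series:
R_brass pipe wall = ln(36/27)/(2π×110×7.52) = 5.535×10^-5 K/W
R_polyurethane foam = ln(96/36)/(2π×0.0314×7.52) = 0.6611 K/W
R_cellular glass = ln(123/96)/(2π×0.0392×7.52) = 0.1338 K/W
R_total = 0.795 K/W
Q = ΔT/R_total = 217/0.795

Q ≈ 273 W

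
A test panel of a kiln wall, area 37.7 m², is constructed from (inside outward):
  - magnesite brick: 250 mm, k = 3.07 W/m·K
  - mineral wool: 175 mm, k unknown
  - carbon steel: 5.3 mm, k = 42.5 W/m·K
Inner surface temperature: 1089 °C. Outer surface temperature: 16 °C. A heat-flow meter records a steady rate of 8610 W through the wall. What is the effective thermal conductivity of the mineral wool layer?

Treating each layer as a thermal resistance in series:
R_magnesite brick = L/(kA) = 0.25/(3.07×37.7) = 0.00216 K/W
R_carbon steel = L/(kA) = 0.0053/(42.5×37.7) = 3.308×10^-6 K/W
Sum of known resistances R_other = 0.002163 K/W
Total R = ΔT/Q = 1073/8610 = 0.1246 K/W
R_mineral wool = R_total − R_other = 0.1225 K/W
k = L/(R·A) = 0.175/(0.1225×37.7)

k ≈ 0.0379 W/(m·K)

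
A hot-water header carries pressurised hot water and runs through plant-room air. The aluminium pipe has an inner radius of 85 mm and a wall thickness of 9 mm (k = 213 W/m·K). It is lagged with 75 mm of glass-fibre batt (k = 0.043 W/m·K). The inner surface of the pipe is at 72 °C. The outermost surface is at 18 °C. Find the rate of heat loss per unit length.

For a radial system each layer contributes R = ln(r_out/r_in)/(2πkL); films add R = 1/(hA).
R_aluminium pipe wall = ln(94/85)/(2π×213×1) = 7.52×10^-5 K/W
R_glass-fibre batt = ln(169/94)/(2π×0.043×1) = 2.171 K/W
R_total = 2.171 K/W
Q = ΔT/R_total = 54/2.171

q′ ≈ 24.9 W/m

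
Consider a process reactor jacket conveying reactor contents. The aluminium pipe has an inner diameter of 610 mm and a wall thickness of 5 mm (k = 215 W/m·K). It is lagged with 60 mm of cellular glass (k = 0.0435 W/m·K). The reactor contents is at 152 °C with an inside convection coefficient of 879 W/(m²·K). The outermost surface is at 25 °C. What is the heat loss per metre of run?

q′ ≈ 196 W/m

For a radial system each layer contributes R = ln(r_out/r_in)/(2πkL); films add R = 1/(hA).
R_inner film = 1/(h_i·2πr₁L) = 1/(879×2π×0.305×1) = 5.937×10^-4 K/W
R_aluminium pipe wall = ln(310/305)/(2π×215×1) = 1.204×10^-5 K/W
R_cellular glass = ln(370/310)/(2π×0.0435×1) = 0.6473 K/W
R_total = 0.6479 K/W
Q = ΔT/R_total = 127/0.6479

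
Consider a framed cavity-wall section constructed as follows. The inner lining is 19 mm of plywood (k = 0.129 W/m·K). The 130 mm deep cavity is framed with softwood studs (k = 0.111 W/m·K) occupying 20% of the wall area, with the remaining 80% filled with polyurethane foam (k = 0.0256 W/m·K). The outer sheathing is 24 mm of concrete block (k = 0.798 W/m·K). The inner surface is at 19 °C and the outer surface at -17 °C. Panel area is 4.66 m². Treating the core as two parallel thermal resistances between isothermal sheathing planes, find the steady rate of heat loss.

Q ≈ 52 W

Sheathing layers in series; stud and cavity paths in parallel between them.
R_inner = 0.019/(0.129×4.66) = 0.03161 K/W
R_stud  = 0.13/(0.111×0.2×4.66) = 1.257 K/W
R_cav   = 0.13/(0.0256×0.8×4.66) = 1.362 K/W
1/R_core = 1/R_stud + 1/R_cav → R_core = 0.6536 K/W
R_outer = 0.024/(0.798×4.66) = 0.006454 K/W
R_total = 0.6917 K/W
Q = ΔT/R_total = 36/0.6917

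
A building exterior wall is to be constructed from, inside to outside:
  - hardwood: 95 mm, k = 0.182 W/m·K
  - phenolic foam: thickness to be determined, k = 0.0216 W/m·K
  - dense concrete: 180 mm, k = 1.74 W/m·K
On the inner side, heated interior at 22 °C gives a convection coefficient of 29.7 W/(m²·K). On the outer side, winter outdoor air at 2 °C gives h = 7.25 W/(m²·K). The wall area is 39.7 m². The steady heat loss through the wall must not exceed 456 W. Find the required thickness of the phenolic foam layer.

L ≈ 20.4 mm

Thermal resistances in series:
R_inner film = 1/(h_i·A) = 1/(29.7×39.7) = 8.481×10^-4 K/W
R_hardwood = L/(kA) = 0.095/(0.182×39.7) = 0.01315 K/W
R_dense concrete = L/(kA) = 0.18/(1.74×39.7) = 0.002606 K/W
R_outer film = 1/(h_o·A) = 1/(7.25×39.7) = 0.003474 K/W
Sum of the known resistances R_other = 0.02008 K/W
Required total resistance R_tot = ΔT/Q_allow = 20/456 = 0.04386 K/W
R_phenolic foam = R_tot − R_other = 0.02378 K/W
L = R·k·A = 0.02378×0.0216×39.7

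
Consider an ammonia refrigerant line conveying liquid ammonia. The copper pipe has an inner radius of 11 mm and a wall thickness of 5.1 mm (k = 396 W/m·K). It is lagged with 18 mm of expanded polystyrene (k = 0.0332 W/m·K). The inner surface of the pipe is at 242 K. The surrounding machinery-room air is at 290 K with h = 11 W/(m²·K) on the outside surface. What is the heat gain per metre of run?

For a radial system each layer contributes R = ln(r_out/r_in)/(2πkL); films add R = 1/(hA).
R_copper pipe wall = ln(16.1/11)/(2π×396×1) = 1.531×10^-4 K/W
R_expanded polystyrene = ln(34.1/16.1)/(2π×0.0332×1) = 3.598 K/W
R_outer film = 1/(h_o·2πr_oL) = 1/(11×2π×0.0341×1) = 0.4243 K/W
R_total = 4.022 K/W
Q = ΔT/R_total = 48/4.022

q′ ≈ 11.9 W/m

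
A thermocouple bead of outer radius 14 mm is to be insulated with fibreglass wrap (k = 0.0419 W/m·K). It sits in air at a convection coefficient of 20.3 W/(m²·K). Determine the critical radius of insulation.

For a sphere r_cr = 2k/h = 2×0.0419/20.3
r_cr = 4.13 mm; since the bare radius (14 mm) is above r_cr, any added insulation will reduce heat loss.

r_cr ≈ 4.13 mm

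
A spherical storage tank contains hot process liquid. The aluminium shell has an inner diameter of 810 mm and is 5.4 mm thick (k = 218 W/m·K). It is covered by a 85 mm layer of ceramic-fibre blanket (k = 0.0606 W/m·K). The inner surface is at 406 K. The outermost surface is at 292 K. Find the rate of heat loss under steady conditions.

Q ≈ 208 W

For a spherical shell R = (1/r₁ − 1/r₂)/(4πk); film R = 1/(h·4πr²). In series:
R_aluminium shell = (1/0.405 − 1/0.4104)/(4π×218) = 1.186×10^-5 K/W
R_ceramic-fibre blanket = (1/0.4104 − 1/0.4954)/(4π×0.0606) = 0.549 K/W
R_total = 0.549 K/W
Q = ΔT/R_total = 114/0.549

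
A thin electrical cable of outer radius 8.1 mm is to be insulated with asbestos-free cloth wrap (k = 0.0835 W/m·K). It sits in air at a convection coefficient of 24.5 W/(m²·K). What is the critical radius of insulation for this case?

r_cr ≈ 3.41 mm

For a cylinder r_cr = k/h = 0.0835/24.5
r_cr = 3.41 mm; since the bare radius (8.1 mm) is above r_cr, any added insulation will reduce heat loss.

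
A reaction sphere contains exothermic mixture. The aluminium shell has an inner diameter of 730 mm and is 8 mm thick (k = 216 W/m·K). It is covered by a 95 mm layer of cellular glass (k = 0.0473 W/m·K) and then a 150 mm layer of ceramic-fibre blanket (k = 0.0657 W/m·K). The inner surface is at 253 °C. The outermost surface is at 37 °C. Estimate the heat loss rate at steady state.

Q ≈ 140 W

Each spherical layer contributes R = (1/r_i − 1/r_o)/(4πk):
R_aluminium shell = (1/0.365 − 1/0.373)/(4π×216) = 2.165×10^-5 K/W
R_cellular glass = (1/0.373 − 1/0.468)/(4π×0.0473) = 0.9156 K/W
R_ceramic-fibre blanket = (1/0.468 − 1/0.618)/(4π×0.0657) = 0.6282 K/W
R_total = 1.544 K/W
Q = ΔT/R_total = 216/1.544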